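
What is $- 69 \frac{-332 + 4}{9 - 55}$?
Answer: $-492$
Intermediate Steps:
$- 69 \frac{-332 + 4}{9 - 55} = - 69 \left(- \frac{328}{-46}\right) = - 69 \left(\left(-328\right) \left(- \frac{1}{46}\right)\right) = \left(-69\right) \frac{164}{23} = -492$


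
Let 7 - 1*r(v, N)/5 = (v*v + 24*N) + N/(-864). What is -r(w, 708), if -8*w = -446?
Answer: 14466415/144 ≈ 1.0046e+5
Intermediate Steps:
w = 223/4 (w = -⅛*(-446) = 223/4 ≈ 55.750)
r(v, N) = 35 - 5*v² - 103675*N/864 (r(v, N) = 35 - 5*((v*v + 24*N) + N/(-864)) = 35 - 5*((v² + 24*N) + N*(-1/864)) = 35 - 5*((v² + 24*N) - N/864) = 35 - 5*(v² + 20735*N/864) = 35 + (-5*v² - 103675*N/864) = 35 - 5*v² - 103675*N/864)
-r(w, 708) = -(35 - 5*(223/4)² - 103675/864*708) = -(35 - 5*49729/16 - 6116825/72) = -(35 - 248645/16 - 6116825/72) = -1*(-14466415/144) = 14466415/144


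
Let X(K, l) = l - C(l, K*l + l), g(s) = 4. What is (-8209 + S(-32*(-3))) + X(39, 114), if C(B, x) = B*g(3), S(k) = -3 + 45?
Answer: -8509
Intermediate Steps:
S(k) = 42
C(B, x) = 4*B (C(B, x) = B*4 = 4*B)
X(K, l) = -3*l (X(K, l) = l - 4*l = -3*l)
(-8209 + S(-32*(-3))) + X(39, 114) = (-8209 + 42) - 3*114 = -8167 - 342 = -8509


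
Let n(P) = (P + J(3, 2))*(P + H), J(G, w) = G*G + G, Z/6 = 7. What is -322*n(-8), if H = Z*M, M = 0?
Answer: 10304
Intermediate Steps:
Z = 42 (Z = 6*7 = 42)
J(G, w) = G + G**2 (J(G, w) = G**2 + G = G + G**2)
H = 0 (H = 42*0 = 0)
n(P) = P*(12 + P) (n(P) = (P + 3*(1 + 3))*(P + 0) = (P + 3*4)*P = (P + 12)*P = (12 + P)*P = P*(12 + P))
-322*n(-8) = -(-2576)*(12 - 8) = -(-2576)*4 = -322*(-32) = 10304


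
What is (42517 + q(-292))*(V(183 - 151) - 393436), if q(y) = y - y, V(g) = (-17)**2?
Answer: -16715430999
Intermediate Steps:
V(g) = 289
q(y) = 0
(42517 + q(-292))*(V(183 - 151) - 393436) = (42517 + 0)*(289 - 393436) = 42517*(-393147) = -16715430999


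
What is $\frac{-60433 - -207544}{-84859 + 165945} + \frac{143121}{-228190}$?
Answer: $\frac{5491037421}{4625753585} \approx 1.1871$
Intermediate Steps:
$\frac{-60433 - -207544}{-84859 + 165945} + \frac{143121}{-228190} = \frac{-60433 + 207544}{81086} + 143121 \left(- \frac{1}{228190}\right) = 147111 \cdot \frac{1}{81086} - \frac{143121}{228190} = \frac{147111}{81086} - \frac{143121}{228190} = \frac{5491037421}{4625753585}$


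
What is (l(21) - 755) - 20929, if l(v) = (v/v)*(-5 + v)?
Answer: -21668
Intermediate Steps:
l(v) = -5 + v (l(v) = 1*(-5 + v) = -5 + v)
(l(21) - 755) - 20929 = ((-5 + 21) - 755) - 20929 = (16 - 755) - 20929 = -739 - 20929 = -21668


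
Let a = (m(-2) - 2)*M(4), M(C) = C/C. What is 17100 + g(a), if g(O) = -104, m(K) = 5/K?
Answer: 16996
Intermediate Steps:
M(C) = 1
a = -9/2 (a = (5/(-2) - 2)*1 = (5*(-½) - 2)*1 = (-5/2 - 2)*1 = -9/2*1 = -9/2 ≈ -4.5000)
17100 + g(a) = 17100 - 104 = 16996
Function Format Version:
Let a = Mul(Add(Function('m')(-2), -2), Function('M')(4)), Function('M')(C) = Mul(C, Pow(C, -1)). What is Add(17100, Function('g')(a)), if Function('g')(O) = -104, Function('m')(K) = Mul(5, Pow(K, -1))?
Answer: 16996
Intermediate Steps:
Function('M')(C) = 1
a = Rational(-9, 2) (a = Mul(Add(Mul(5, Pow(-2, -1)), -2), 1) = Mul(Add(Mul(5, Rational(-1, 2)), -2), 1) = Mul(Add(Rational(-5, 2), -2), 1) = Mul(Rational(-9, 2), 1) = Rational(-9, 2) ≈ -4.5000)
Add(17100, Function('g')(a)) = Add(17100, -104) = 16996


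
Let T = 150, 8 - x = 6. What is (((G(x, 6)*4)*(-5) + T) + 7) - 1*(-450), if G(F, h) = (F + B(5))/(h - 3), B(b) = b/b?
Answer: 587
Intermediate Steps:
x = 2 (x = 8 - 1*6 = 8 - 6 = 2)
B(b) = 1
G(F, h) = (1 + F)/(-3 + h) (G(F, h) = (F + 1)/(h - 3) = (1 + F)/(-3 + h))
(((G(x, 6)*4)*(-5) + T) + 7) - 1*(-450) = (((((1 + 2)/(-3 + 6))*4)*(-5) + 150) + 7) - 1*(-450) = ((((3/3)*4)*(-5) + 150) + 7) + 450 = (((((1/3)*3)*4)*(-5) + 150) + 7) + 450 = (((1*4)*(-5) + 150) + 7) + 450 = ((4*(-5) + 150) + 7) + 450 = ((-20 + 150) + 7) + 450 = (130 + 7) + 450 = 137 + 450 = 587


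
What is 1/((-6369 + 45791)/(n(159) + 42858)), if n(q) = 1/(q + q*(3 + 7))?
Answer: 74958643/68949078 ≈ 1.0872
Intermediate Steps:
n(q) = 1/(11*q) (n(q) = 1/(q + q*10) = 1/(q + 10*q) = 1/(11*q))
1/((-6369 + 45791)/(n(159) + 42858)) = 1/((-6369 + 45791)/((1/11)/159 + 42858)) = 1/(39422/((1/11)*(1/159) + 42858)) = 1/(39422/(1/1749 + 42858)) = 1/(39422/(74958643/1749)) = 1/(39422*(1749/74958643)) = 1/(68949078/74958643) = 74958643/68949078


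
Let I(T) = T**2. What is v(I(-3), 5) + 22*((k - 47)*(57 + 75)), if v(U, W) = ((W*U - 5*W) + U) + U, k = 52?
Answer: 14558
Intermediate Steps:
v(U, W) = -5*W + 2*U + U*W (v(U, W) = ((U*W - 5*W) + U) + U = ((-5*W + U*W) + U) + U = (U - 5*W + U*W) + U = -5*W + 2*U + U*W)
v(I(-3), 5) + 22*((k - 47)*(57 + 75)) = (-5*5 + 2*(-3)**2 + (-3)**2*5) + 22*((52 - 47)*(57 + 75)) = (-25 + 2*9 + 9*5) + 22*(5*132) = (-25 + 18 + 45) + 22*660 = 38 + 14520 = 14558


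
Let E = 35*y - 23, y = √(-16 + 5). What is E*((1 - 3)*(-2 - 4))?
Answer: -276 + 420*I*√11 ≈ -276.0 + 1393.0*I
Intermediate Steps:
y = I*√11 (y = √(-11) = I*√11 ≈ 3.3166*I)
E = -23 + 35*I*√11 (E = 35*(I*√11) - 23 = 35*I*√11 - 23 = -23 + 35*I*√11 ≈ -23.0 + 116.08*I)
E*((1 - 3)*(-2 - 4)) = (-23 + 35*I*√11)*((1 - 3)*(-2 - 4)) = (-23 + 35*I*√11)*(-2*(-6)) = (-23 + 35*I*√11)*12 = -276 + 420*I*√11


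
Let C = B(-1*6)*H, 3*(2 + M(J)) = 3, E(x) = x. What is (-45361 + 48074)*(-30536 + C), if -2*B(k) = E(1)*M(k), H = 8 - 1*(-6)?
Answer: -82825177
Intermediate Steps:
M(J) = -1 (M(J) = -2 + (1/3)*3 = -2 + 1 = -1)
H = 14 (H = 8 + 6 = 14)
B(k) = 1/2 (B(k) = -(-1)/2 = -1/2*(-1) = 1/2)
C = 7 (C = (1/2)*14 = 7)
(-45361 + 48074)*(-30536 + C) = (-45361 + 48074)*(-30536 + 7) = 2713*(-30529) = -82825177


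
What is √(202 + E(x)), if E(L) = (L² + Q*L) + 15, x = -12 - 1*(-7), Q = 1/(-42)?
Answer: √427098/42 ≈ 15.560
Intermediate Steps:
Q = -1/42 ≈ -0.023810
x = -5 (x = -12 + 7 = -5)
E(L) = 15 + L² - L/42 (E(L) = (L² - L/42) + 15 = 15 + L² - L/42)
√(202 + E(x)) = √(202 + (15 + (-5)² - 1/42*(-5))) = √(202 + (15 + 25 + 5/42)) = √(202 + 1685/42) = √(10169/42) = √427098/42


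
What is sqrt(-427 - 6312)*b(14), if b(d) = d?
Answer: 14*I*sqrt(6739) ≈ 1149.3*I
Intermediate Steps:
sqrt(-427 - 6312)*b(14) = sqrt(-427 - 6312)*14 = sqrt(-6739)*14 = (I*sqrt(6739))*14 = 14*I*sqrt(6739)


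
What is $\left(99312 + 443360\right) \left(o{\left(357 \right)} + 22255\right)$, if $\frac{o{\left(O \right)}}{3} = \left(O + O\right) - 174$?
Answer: $12956294000$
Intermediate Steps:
$o{\left(O \right)} = -522 + 6 O$ ($o{\left(O \right)} = 3 \left(\left(O + O\right) - 174\right) = 3 \left(2 O - 174\right) = 3 \left(-174 + 2 O\right) = -522 + 6 O$)
$\left(99312 + 443360\right) \left(o{\left(357 \right)} + 22255\right) = \left(99312 + 443360\right) \left(\left(-522 + 6 \cdot 357\right) + 22255\right) = 542672 \left(\left(-522 + 2142\right) + 22255\right) = 542672 \left(1620 + 22255\right) = 542672 \cdot 23875 = 12956294000$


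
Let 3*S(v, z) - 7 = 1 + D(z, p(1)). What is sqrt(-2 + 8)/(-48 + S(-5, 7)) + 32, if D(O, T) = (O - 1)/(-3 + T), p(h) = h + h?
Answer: 32 - 3*sqrt(6)/142 ≈ 31.948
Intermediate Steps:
p(h) = 2*h
D(O, T) = (-1 + O)/(-3 + T)
S(v, z) = 3 - z/3 (S(v, z) = 7/3 + (1 + (-1 + z)/(-3 + 2*1))/3 = 7/3 + (1 + (-1 + z)/(-3 + 2))/3 = 7/3 + (1 + (-1 + z)/(-1))/3 = 7/3 + (1 - (-1 + z))/3 = 7/3 + (1 + (1 - z))/3 = 7/3 + (2 - z)/3 = 7/3 + (2/3 - z/3) = 3 - z/3)
sqrt(-2 + 8)/(-48 + S(-5, 7)) + 32 = sqrt(-2 + 8)/(-48 + (3 - 1/3*7)) + 32 = sqrt(6)/(-48 + (3 - 7/3)) + 32 = sqrt(6)/(-48 + 2/3) + 32 = sqrt(6)/(-142/3) + 32 = sqrt(6)*(-3/142) + 32 = -3*sqrt(6)/142 + 32 = 32 - 3*sqrt(6)/142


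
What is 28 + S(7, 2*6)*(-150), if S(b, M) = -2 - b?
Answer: 1378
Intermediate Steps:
28 + S(7, 2*6)*(-150) = 28 + (-2 - 1*7)*(-150) = 28 + (-2 - 7)*(-150) = 28 - 9*(-150) = 28 + 1350 = 1378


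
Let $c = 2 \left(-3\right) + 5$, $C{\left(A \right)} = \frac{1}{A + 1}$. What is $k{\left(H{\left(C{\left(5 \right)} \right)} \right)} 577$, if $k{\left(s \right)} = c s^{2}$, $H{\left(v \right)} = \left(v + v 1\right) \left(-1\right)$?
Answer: $- \frac{577}{9} \approx -64.111$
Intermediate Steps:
$C{\left(A \right)} = \frac{1}{1 + A}$
$c = -1$ ($c = -6 + 5 = -1$)
$H{\left(v \right)} = - 2 v$ ($H{\left(v \right)} = \left(v + v\right) \left(-1\right) = 2 v \left(-1\right) = - 2 v$)
$k{\left(s \right)} = - s^{2}$
$k{\left(H{\left(C{\left(5 \right)} \right)} \right)} 577 = - \left(- \frac{2}{1 + 5}\right)^{2} \cdot 577 = - \left(- \frac{2}{6}\right)^{2} \cdot 577 = - \left(\left(-2\right) \frac{1}{6}\right)^{2} \cdot 577 = - \left(- \frac{1}{3}\right)^{2} \cdot 577 = \left(-1\right) \frac{1}{9} \cdot 577 = \left(- \frac{1}{9}\right) 577 = - \frac{577}{9}$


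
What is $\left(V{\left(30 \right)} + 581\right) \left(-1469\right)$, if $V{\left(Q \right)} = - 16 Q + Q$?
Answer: $-192439$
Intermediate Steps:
$V{\left(Q \right)} = - 15 Q$
$\left(V{\left(30 \right)} + 581\right) \left(-1469\right) = \left(\left(-15\right) 30 + 581\right) \left(-1469\right) = \left(-450 + 581\right) \left(-1469\right) = 131 \left(-1469\right) = -192439$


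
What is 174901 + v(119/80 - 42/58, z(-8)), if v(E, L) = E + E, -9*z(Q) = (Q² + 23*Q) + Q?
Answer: 202886931/1160 ≈ 1.7490e+5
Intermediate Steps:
z(Q) = -8*Q/3 - Q²/9 (z(Q) = -((Q² + 23*Q) + Q)/9 = -(Q² + 24*Q)/9 = -8*Q/3 - Q²/9)
v(E, L) = 2*E
174901 + v(119/80 - 42/58, z(-8)) = 174901 + 2*(119/80 - 42/58) = 174901 + 2*(119*(1/80) - 42*1/58) = 174901 + 2*(119/80 - 21/29) = 174901 + 2*(1771/2320) = 174901 + 1771/1160 = 202886931/1160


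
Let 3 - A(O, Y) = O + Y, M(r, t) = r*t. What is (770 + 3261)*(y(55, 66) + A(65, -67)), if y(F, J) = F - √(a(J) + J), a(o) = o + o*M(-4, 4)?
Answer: 241860 - 8062*I*√231 ≈ 2.4186e+5 - 1.2253e+5*I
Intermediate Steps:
a(o) = -15*o (a(o) = o + o*(-4*4) = o + o*(-16) = o - 16*o = -15*o)
A(O, Y) = 3 - O - Y (A(O, Y) = 3 - (O + Y) = 3 + (-O - Y) = 3 - O - Y)
y(F, J) = F - √14*√(-J) (y(F, J) = F - √(-15*J + J) = F - √(-14*J) = F - √14*√(-J))
(770 + 3261)*(y(55, 66) + A(65, -67)) = (770 + 3261)*((55 - √14*√(-1*66)) + (3 - 1*65 - 1*(-67))) = 4031*((55 - √14*√(-66)) + (3 - 65 + 67)) = 4031*((55 - √14*I*√66) + 5) = 4031*((55 - 2*I*√231) + 5) = 4031*(60 - 2*I*√231) = 241860 - 8062*I*√231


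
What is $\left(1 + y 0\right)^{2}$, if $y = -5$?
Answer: $1$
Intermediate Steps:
$\left(1 + y 0\right)^{2} = \left(1 - 0\right)^{2} = \left(1 + 0\right)^{2} = 1^{2} = 1$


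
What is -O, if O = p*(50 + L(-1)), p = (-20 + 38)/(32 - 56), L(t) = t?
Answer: 147/4 ≈ 36.750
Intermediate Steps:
p = -3/4 (p = 18/(-24) = 18*(-1/24) = -3/4 ≈ -0.75000)
O = -147/4 (O = -3*(50 - 1)/4 = -3/4*49 = -147/4 ≈ -36.750)
-O = -1*(-147/4) = 147/4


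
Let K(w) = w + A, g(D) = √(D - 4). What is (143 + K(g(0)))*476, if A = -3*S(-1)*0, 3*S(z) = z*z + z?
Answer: 68068 + 952*I ≈ 68068.0 + 952.0*I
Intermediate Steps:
S(z) = z/3 + z²/3 (S(z) = (z*z + z)/3 = (z² + z)/3 = (z + z²)/3 = z/3 + z²/3)
g(D) = √(-4 + D)
A = 0 (A = -(-1)*(1 - 1)*0 = -(-1)*0*0 = -3*0*0 = 0*0 = 0)
K(w) = w (K(w) = w + 0 = w)
(143 + K(g(0)))*476 = (143 + √(-4 + 0))*476 = (143 + √(-4))*476 = (143 + 2*I)*476 = 68068 + 952*I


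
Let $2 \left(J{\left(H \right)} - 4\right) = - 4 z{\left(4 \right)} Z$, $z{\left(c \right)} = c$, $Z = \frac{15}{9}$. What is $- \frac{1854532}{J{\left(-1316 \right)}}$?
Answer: $\frac{1390899}{7} \approx 1.987 \cdot 10^{5}$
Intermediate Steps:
$Z = \frac{5}{3}$ ($Z = 15 \cdot \frac{1}{9} = \frac{5}{3} \approx 1.6667$)
$J{\left(H \right)} = - \frac{28}{3}$ ($J{\left(H \right)} = 4 + \frac{\left(-4\right) 4 \cdot \frac{5}{3}}{2} = 4 + \frac{\left(-16\right) \frac{5}{3}}{2} = 4 + \frac{1}{2} \left(- \frac{80}{3}\right) = 4 - \frac{40}{3} = - \frac{28}{3}$)
$- \frac{1854532}{J{\left(-1316 \right)}} = - \frac{1854532}{- \frac{28}{3}} = \left(-1854532\right) \left(- \frac{3}{28}\right) = \frac{1390899}{7}$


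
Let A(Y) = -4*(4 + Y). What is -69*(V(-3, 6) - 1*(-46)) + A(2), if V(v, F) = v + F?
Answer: -3405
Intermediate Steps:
V(v, F) = F + v
A(Y) = -16 - 4*Y
-69*(V(-3, 6) - 1*(-46)) + A(2) = -69*((6 - 3) - 1*(-46)) + (-16 - 4*2) = -69*(3 + 46) + (-16 - 8) = -69*49 - 24 = -3381 - 24 = -3405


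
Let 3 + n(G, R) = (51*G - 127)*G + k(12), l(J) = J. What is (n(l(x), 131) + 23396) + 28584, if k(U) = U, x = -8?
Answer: 56269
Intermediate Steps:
n(G, R) = 9 + G*(-127 + 51*G) (n(G, R) = -3 + ((51*G - 127)*G + 12) = -3 + ((-127 + 51*G)*G + 12) = -3 + (G*(-127 + 51*G) + 12) = -3 + (12 + G*(-127 + 51*G)) = 9 + G*(-127 + 51*G))
(n(l(x), 131) + 23396) + 28584 = ((9 - 127*(-8) + 51*(-8)**2) + 23396) + 28584 = ((9 + 1016 + 51*64) + 23396) + 28584 = ((9 + 1016 + 3264) + 23396) + 28584 = (4289 + 23396) + 28584 = 27685 + 28584 = 56269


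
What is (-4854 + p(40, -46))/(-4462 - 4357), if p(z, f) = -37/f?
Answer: 223247/405674 ≈ 0.55031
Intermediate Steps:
(-4854 + p(40, -46))/(-4462 - 4357) = (-4854 - 37/(-46))/(-4462 - 4357) = (-4854 - 37*(-1/46))/(-8819) = (-4854 + 37/46)*(-1/8819) = -223247/46*(-1/8819) = 223247/405674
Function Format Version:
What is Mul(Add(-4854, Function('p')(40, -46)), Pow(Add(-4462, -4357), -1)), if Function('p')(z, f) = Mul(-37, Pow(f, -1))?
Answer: Rational(223247, 405674) ≈ 0.55031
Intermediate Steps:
Mul(Add(-4854, Function('p')(40, -46)), Pow(Add(-4462, -4357), -1)) = Mul(Add(-4854, Mul(-37, Pow(-46, -1))), Pow(Add(-4462, -4357), -1)) = Mul(Add(-4854, Mul(-37, Rational(-1, 46))), Pow(-8819, -1)) = Mul(Add(-4854, Rational(37, 46)), Rational(-1, 8819)) = Mul(Rational(-223247, 46), Rational(-1, 8819)) = Rational(223247, 405674)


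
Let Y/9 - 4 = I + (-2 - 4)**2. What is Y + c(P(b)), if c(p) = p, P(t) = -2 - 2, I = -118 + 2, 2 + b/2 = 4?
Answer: -688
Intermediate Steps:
b = 4 (b = -4 + 2*4 = -4 + 8 = 4)
I = -116
P(t) = -4
Y = -684 (Y = 36 + 9*(-116 + (-2 - 4)**2) = 36 + 9*(-116 + (-6)**2) = 36 + 9*(-116 + 36) = 36 + 9*(-80) = 36 - 720 = -684)
Y + c(P(b)) = -684 - 4 = -688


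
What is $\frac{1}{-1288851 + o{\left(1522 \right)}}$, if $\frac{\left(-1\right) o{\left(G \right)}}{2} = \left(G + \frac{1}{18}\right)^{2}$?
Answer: $- \frac{162}{959389471} \approx -1.6886 \cdot 10^{-7}$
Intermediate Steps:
$o{\left(G \right)} = - 2 \left(\frac{1}{18} + G\right)^{2}$ ($o{\left(G \right)} = - 2 \left(G + \frac{1}{18}\right)^{2} = - 2 \left(\frac{1}{18} + G\right)^{2}$)
$\frac{1}{-1288851 + o{\left(1522 \right)}} = \frac{1}{-1288851 - \frac{\left(1 + 18 \cdot 1522\right)^{2}}{162}} = \frac{1}{-1288851 - \frac{\left(1 + 27396\right)^{2}}{162}} = \frac{1}{-1288851 - \frac{27397^{2}}{162}} = \frac{1}{-1288851 - \frac{750595609}{162}} = \frac{1}{- \frac{959389471}{162}} = - \frac{162}{959389471}$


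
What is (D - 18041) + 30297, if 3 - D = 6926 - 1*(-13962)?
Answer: -8629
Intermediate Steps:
D = -20885 (D = 3 - (6926 - 1*(-13962)) = 3 - (6926 + 13962) = 3 - 1*20888 = 3 - 20888 = -20885)
(D - 18041) + 30297 = (-20885 - 18041) + 30297 = -38926 + 30297 = -8629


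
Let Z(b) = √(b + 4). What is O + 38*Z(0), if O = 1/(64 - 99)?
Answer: 2659/35 ≈ 75.971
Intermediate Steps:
O = -1/35 (O = 1/(-35) = -1/35 ≈ -0.028571)
Z(b) = √(4 + b)
O + 38*Z(0) = -1/35 + 38*√(4 + 0) = -1/35 + 38*√4 = -1/35 + 38*2 = -1/35 + 76 = 2659/35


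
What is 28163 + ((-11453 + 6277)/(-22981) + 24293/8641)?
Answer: 5593178339072/198578821 ≈ 28166.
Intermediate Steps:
28163 + ((-11453 + 6277)/(-22981) + 24293/8641) = 28163 + (-5176*(-1/22981) + 24293*(1/8641)) = 28163 + (5176/22981 + 24293/8641) = 28163 + 603003249/198578821 = 5593178339072/198578821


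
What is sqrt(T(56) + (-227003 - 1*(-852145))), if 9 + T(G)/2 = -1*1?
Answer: 3*sqrt(69458) ≈ 790.65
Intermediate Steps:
T(G) = -20 (T(G) = -18 + 2*(-1*1) = -18 + 2*(-1) = -18 - 2 = -20)
sqrt(T(56) + (-227003 - 1*(-852145))) = sqrt(-20 + (-227003 - 1*(-852145))) = sqrt(-20 + (-227003 + 852145)) = sqrt(-20 + 625142) = sqrt(625122) = 3*sqrt(69458)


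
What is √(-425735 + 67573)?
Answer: I*√358162 ≈ 598.47*I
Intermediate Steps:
√(-425735 + 67573) = √(-358162) = I*√358162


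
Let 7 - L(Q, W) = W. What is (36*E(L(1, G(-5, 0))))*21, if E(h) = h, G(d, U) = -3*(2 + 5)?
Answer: 21168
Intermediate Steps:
G(d, U) = -21 (G(d, U) = -3*7 = -21)
L(Q, W) = 7 - W
(36*E(L(1, G(-5, 0))))*21 = (36*(7 - 1*(-21)))*21 = (36*(7 + 21))*21 = (36*28)*21 = 1008*21 = 21168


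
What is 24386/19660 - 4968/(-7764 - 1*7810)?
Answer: 119364611/76546210 ≈ 1.5594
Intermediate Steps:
24386/19660 - 4968/(-7764 - 1*7810) = 24386*(1/19660) - 4968/(-7764 - 7810) = 12193/9830 - 4968/(-15574) = 12193/9830 - 4968*(-1/15574) = 12193/9830 + 2484/7787 = 119364611/76546210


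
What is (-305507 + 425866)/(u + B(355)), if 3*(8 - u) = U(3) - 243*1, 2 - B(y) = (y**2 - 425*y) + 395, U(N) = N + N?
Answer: 120359/24544 ≈ 4.9038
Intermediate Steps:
U(N) = 2*N
B(y) = -393 - y**2 + 425*y (B(y) = 2 - ((y**2 - 425*y) + 395) = 2 - (395 + y**2 - 425*y) = 2 + (-395 - y**2 + 425*y) = -393 - y**2 + 425*y)
u = 87 (u = 8 - (2*3 - 243*1)/3 = 8 - (6 - 243)/3 = 8 - 1/3*(-237) = 8 + 79 = 87)
(-305507 + 425866)/(u + B(355)) = (-305507 + 425866)/(87 + (-393 - 1*355**2 + 425*355)) = 120359/(87 + (-393 - 1*126025 + 150875)) = 120359/(87 + (-393 - 126025 + 150875)) = 120359/(87 + 24457) = 120359/24544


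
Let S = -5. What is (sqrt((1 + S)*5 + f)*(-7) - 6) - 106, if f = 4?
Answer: -112 - 28*I ≈ -112.0 - 28.0*I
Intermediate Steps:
(sqrt((1 + S)*5 + f)*(-7) - 6) - 106 = (sqrt((1 - 5)*5 + 4)*(-7) - 6) - 106 = (sqrt(-4*5 + 4)*(-7) - 6) - 106 = (sqrt(-20 + 4)*(-7) - 6) - 106 = (sqrt(-16)*(-7) - 6) - 106 = ((4*I)*(-7) - 6) - 106 = (-28*I - 6) - 106 = (-6 - 28*I) - 106 = -112 - 28*I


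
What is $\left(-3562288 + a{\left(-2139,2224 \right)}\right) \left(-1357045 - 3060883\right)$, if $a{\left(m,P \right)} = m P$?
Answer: $36754616233472$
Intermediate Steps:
$a{\left(m,P \right)} = P m$
$\left(-3562288 + a{\left(-2139,2224 \right)}\right) \left(-1357045 - 3060883\right) = \left(-3562288 + 2224 \left(-2139\right)\right) \left(-1357045 - 3060883\right) = \left(-3562288 - 4757136\right) \left(-4417928\right) = \left(-8319424\right) \left(-4417928\right) = 36754616233472$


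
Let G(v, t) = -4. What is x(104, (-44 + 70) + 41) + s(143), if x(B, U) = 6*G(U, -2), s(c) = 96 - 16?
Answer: 56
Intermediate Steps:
s(c) = 80
x(B, U) = -24 (x(B, U) = 6*(-4) = -24)
x(104, (-44 + 70) + 41) + s(143) = -24 + 80 = 56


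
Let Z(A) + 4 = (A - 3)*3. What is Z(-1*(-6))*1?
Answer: 5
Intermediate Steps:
Z(A) = -13 + 3*A (Z(A) = -4 + (A - 3)*3 = -4 + (-3 + A)*3 = -4 + (-9 + 3*A) = -13 + 3*A)
Z(-1*(-6))*1 = (-13 + 3*(-1*(-6)))*1 = (-13 + 3*6)*1 = (-13 + 18)*1 = 5*1 = 5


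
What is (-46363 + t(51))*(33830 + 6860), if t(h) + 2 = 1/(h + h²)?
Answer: -192432367135/102 ≈ -1.8866e+9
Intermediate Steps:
t(h) = -2 + 1/(h + h²)
(-46363 + t(51))*(33830 + 6860) = (-46363 + (1 - 2*51 - 2*51²)/(51*(1 + 51)))*(33830 + 6860) = (-46363 + (1/51)*(1 - 102 - 2*2601)/52)*40690 = (-46363 + (1/51)*(1/52)*(1 - 102 - 5202))*40690 = (-46363 + (1/51)*(1/52)*(-5303))*40690 = (-46363 - 5303/2652)*40690 = -122959979/2652*40690 = -192432367135/102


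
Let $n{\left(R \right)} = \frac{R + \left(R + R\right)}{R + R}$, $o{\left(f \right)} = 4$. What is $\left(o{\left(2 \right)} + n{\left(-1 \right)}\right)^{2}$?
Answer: $\frac{121}{4} \approx 30.25$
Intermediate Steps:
$n{\left(R \right)} = \frac{3}{2}$ ($n{\left(R \right)} = \frac{R + 2 R}{2 R} = 3 R \frac{1}{2 R} = \frac{3}{2}$)
$\left(o{\left(2 \right)} + n{\left(-1 \right)}\right)^{2} = \left(4 + \frac{3}{2}\right)^{2} = \left(\frac{11}{2}\right)^{2} = \frac{121}{4}$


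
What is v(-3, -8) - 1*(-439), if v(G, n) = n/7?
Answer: 3065/7 ≈ 437.86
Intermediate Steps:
v(G, n) = n/7 (v(G, n) = n*(⅐) = n/7)
v(-3, -8) - 1*(-439) = (⅐)*(-8) - 1*(-439) = -8/7 + 439 = 3065/7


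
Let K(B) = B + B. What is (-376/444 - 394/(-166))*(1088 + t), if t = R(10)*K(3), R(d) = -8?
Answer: 14627600/9213 ≈ 1587.7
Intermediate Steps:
K(B) = 2*B
t = -48 (t = -16*3 = -8*6 = -48)
(-376/444 - 394/(-166))*(1088 + t) = (-376/444 - 394/(-166))*(1088 - 48) = (-376*1/444 - 394*(-1/166))*1040 = (-94/111 + 197/83)*1040 = (14065/9213)*1040 = 14627600/9213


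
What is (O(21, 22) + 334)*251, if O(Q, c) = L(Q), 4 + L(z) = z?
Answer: 88101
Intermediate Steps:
L(z) = -4 + z
O(Q, c) = -4 + Q
(O(21, 22) + 334)*251 = ((-4 + 21) + 334)*251 = (17 + 334)*251 = 351*251 = 88101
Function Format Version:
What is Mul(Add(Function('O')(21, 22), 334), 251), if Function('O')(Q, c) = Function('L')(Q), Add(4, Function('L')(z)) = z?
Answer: 88101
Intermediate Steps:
Function('L')(z) = Add(-4, z)
Function('O')(Q, c) = Add(-4, Q)
Mul(Add(Function('O')(21, 22), 334), 251) = Mul(Add(Add(-4, 21), 334), 251) = Mul(Add(17, 334), 251) = Mul(351, 251) = 88101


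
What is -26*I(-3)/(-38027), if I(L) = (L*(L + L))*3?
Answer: 1404/38027 ≈ 0.036921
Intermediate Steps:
I(L) = 6*L**2 (I(L) = (L*(2*L))*3 = (2*L**2)*3 = 6*L**2)
-26*I(-3)/(-38027) = -156*(-3)**2/(-38027) = -156*9*(-1/38027) = -26*54*(-1/38027) = -1404*(-1/38027) = 1404/38027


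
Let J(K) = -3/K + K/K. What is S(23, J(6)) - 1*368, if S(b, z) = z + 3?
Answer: -729/2 ≈ -364.50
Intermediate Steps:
J(K) = 1 - 3/K (J(K) = -3/K + 1 = 1 - 3/K)
S(b, z) = 3 + z
S(23, J(6)) - 1*368 = (3 + (-3 + 6)/6) - 1*368 = (3 + (1/6)*3) - 368 = (3 + 1/2) - 368 = 7/2 - 368 = -729/2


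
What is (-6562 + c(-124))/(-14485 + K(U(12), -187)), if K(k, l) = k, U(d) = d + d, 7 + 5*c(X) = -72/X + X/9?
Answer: 1831925/4034619 ≈ 0.45405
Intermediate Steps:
c(X) = -7/5 - 72/(5*X) + X/45 (c(X) = -7/5 + (-72/X + X/9)/5 = -7/5 + (-72/(5*X) + X/45) = -7/5 - 72/(5*X) + X/45)
U(d) = 2*d
(-6562 + c(-124))/(-14485 + K(U(12), -187)) = (-6562 + (1/45)*(-648 - 124*(-63 - 124))/(-124))/(-14485 + 2*12) = (-6562 + (1/45)*(-1/124)*(-648 - 124*(-187)))/(-14485 + 24) = (-6562 + (1/45)*(-1/124)*(-648 + 23188))/(-14461) = (-6562 + (1/45)*(-1/124)*22540)*(-1/14461) = (-6562 - 1127/279)*(-1/14461) = -1831925/279*(-1/14461) = 1831925/4034619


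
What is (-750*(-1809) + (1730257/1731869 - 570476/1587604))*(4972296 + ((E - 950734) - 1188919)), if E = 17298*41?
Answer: 3303153681615334408465956/687380537969 ≈ 4.8054e+12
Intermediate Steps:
E = 709218
(-750*(-1809) + (1730257/1731869 - 570476/1587604))*(4972296 + ((E - 950734) - 1188919)) = (-750*(-1809) + (1730257/1731869 - 570476/1587604))*(4972296 + ((709218 - 950734) - 1188919)) = (1356750 + (1730257*(1/1731869) - 570476*1/1587604))*(4972296 + (-241516 - 1188919)) = (1356750 + (1730257/1731869 - 142619/396901))*(4972296 - 1430435) = (1356750 + 439743308646/687380537969)*3541861 = (932603984632749396/687380537969)*3541861 = 3303153681615334408465956/687380537969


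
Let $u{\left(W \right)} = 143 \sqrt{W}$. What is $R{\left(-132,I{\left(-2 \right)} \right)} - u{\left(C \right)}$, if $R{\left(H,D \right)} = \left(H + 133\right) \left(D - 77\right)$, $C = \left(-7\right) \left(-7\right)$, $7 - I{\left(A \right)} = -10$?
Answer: $-1061$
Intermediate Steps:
$I{\left(A \right)} = 17$ ($I{\left(A \right)} = 7 - -10 = 7 + 10 = 17$)
$C = 49$
$R{\left(H,D \right)} = \left(-77 + D\right) \left(133 + H\right)$ ($R{\left(H,D \right)} = \left(133 + H\right) \left(-77 + D\right) = \left(-77 + D\right) \left(133 + H\right)$)
$R{\left(-132,I{\left(-2 \right)} \right)} - u{\left(C \right)} = \left(-10241 - -10164 + 133 \cdot 17 + 17 \left(-132\right)\right) - 143 \sqrt{49} = \left(-10241 + 10164 + 2261 - 2244\right) - 143 \cdot 7 = -60 - 1001 = -1061$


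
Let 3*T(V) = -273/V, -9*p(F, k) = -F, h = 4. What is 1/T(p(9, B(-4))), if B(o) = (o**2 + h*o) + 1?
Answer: -1/91 ≈ -0.010989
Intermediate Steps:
B(o) = 1 + o**2 + 4*o (B(o) = (o**2 + 4*o) + 1 = 1 + o**2 + 4*o)
p(F, k) = F/9 (p(F, k) = -(-1)*F/9 = F/9)
T(V) = -91/V (T(V) = (-273/V)/3 = -91/V)
1/T(p(9, B(-4))) = 1/(-91/1) = 1/(-91*1) = 1/(-91) = -1/91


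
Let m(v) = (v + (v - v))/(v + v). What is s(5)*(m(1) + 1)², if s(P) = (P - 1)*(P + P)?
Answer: 90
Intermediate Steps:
m(v) = ½ (m(v) = (v + 0)/((2*v)) = v*(1/(2*v)) = ½)
s(P) = 2*P*(-1 + P) (s(P) = (-1 + P)*(2*P) = 2*P*(-1 + P))
s(5)*(m(1) + 1)² = (2*5*(-1 + 5))*(½ + 1)² = (2*5*4)*(3/2)² = 40*(9/4) = 90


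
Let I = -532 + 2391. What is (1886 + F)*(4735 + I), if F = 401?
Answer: 15080478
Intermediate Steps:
I = 1859
(1886 + F)*(4735 + I) = (1886 + 401)*(4735 + 1859) = 2287*6594 = 15080478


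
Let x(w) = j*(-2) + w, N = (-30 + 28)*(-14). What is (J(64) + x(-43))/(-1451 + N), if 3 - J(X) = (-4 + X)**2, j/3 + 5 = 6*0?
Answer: 3610/1423 ≈ 2.5369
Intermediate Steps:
N = 28 (N = -2*(-14) = 28)
j = -15 (j = -15 + 3*(6*0) = -15 + 3*0 = -15 + 0 = -15)
x(w) = 30 + w (x(w) = -15*(-2) + w = 30 + w)
J(X) = 3 - (-4 + X)**2
(J(64) + x(-43))/(-1451 + N) = ((3 - (-4 + 64)**2) + (30 - 43))/(-1451 + 28) = ((3 - 1*60**2) - 13)/(-1423) = ((3 - 1*3600) - 13)*(-1/1423) = ((3 - 3600) - 13)*(-1/1423) = (-3597 - 13)*(-1/1423) = -3610*(-1/1423) = 3610/1423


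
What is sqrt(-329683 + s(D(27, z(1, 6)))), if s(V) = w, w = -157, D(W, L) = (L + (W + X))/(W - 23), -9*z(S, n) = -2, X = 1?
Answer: 4*I*sqrt(20615) ≈ 574.32*I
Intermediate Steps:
z(S, n) = 2/9 (z(S, n) = -1/9*(-2) = 2/9)
D(W, L) = (1 + L + W)/(-23 + W) (D(W, L) = (L + (W + 1))/(W - 23) = (L + (1 + W))/(-23 + W) = (1 + L + W)/(-23 + W))
s(V) = -157
sqrt(-329683 + s(D(27, z(1, 6)))) = sqrt(-329683 - 157) = sqrt(-329840) = 4*I*sqrt(20615)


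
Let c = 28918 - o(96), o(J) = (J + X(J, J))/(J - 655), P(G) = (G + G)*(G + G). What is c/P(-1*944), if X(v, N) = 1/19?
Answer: 307139903/37859021824 ≈ 0.0081127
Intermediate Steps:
X(v, N) = 1/19
P(G) = 4*G² (P(G) = (2*G)*(2*G) = 4*G²)
o(J) = (1/19 + J)/(-655 + J) (o(J) = (J + 1/19)/(J - 655) = (1/19 + J)/(-655 + J))
c = 307139903/10621 (c = 28918 - (1/19 + 96)/(-655 + 96) = 28918 - 1825/((-559)*19) = 28918 - (-1)*1825/(559*19) = 28918 - 1*(-1825/10621) = 28918 + 1825/10621 = 307139903/10621 ≈ 28918.)
c/P(-1*944) = 307139903/(10621*((4*(-1*944)²))) = 307139903/(10621*((4*(-944)²))) = 307139903/(10621*((4*891136))) = (307139903/10621)/3564544 = (307139903/10621)*(1/3564544) = 307139903/37859021824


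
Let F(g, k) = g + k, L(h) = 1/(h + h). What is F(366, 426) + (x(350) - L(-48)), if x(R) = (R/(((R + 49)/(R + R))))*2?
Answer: 1228209/608 ≈ 2020.1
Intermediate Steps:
L(h) = 1/(2*h)
x(R) = 4*R²/(49 + R) (x(R) = (R/(((49 + R)/((2*R)))))*2 = (R/(((49 + R)*(1/(2*R)))))*2 = (R/(((49 + R)/(2*R))))*2 = (R*(2*R/(49 + R)))*2 = (2*R²/(49 + R))*2 = 4*R²/(49 + R))
F(366, 426) + (x(350) - L(-48)) = (366 + 426) + (4*350²/(49 + 350) - 1/(2*(-48))) = 792 + (4*122500/399 - (-1)/(2*48)) = 792 + (4*122500*(1/399) - 1*(-1/96)) = 792 + (70000/57 + 1/96) = 792 + 746673/608 = 1228209/608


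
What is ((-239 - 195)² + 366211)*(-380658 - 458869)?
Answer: -465573969809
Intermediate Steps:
((-239 - 195)² + 366211)*(-380658 - 458869) = ((-434)² + 366211)*(-839527) = (188356 + 366211)*(-839527) = 554567*(-839527) = -465573969809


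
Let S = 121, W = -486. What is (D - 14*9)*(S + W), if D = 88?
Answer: 13870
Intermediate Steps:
(D - 14*9)*(S + W) = (88 - 14*9)*(121 - 486) = (88 - 126)*(-365) = -38*(-365) = 13870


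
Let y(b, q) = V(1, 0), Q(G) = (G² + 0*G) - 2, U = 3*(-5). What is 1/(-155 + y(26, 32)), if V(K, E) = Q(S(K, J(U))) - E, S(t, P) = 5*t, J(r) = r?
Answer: -1/132 ≈ -0.0075758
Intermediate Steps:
U = -15
Q(G) = -2 + G² (Q(G) = (G² + 0) - 2 = G² - 2 = -2 + G²)
V(K, E) = -2 - E + 25*K² (V(K, E) = (-2 + (5*K)²) - E = (-2 + 25*K²) - E = -2 - E + 25*K²)
y(b, q) = 23 (y(b, q) = -2 - 1*0 + 25*1² = -2 + 0 + 25*1 = -2 + 0 + 25 = 23)
1/(-155 + y(26, 32)) = 1/(-155 + 23) = 1/(-132) = -1/132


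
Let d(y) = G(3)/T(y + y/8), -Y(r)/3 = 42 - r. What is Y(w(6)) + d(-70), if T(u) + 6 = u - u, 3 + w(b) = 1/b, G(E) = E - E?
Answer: -269/2 ≈ -134.50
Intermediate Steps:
G(E) = 0
w(b) = -3 + 1/b
T(u) = -6 (T(u) = -6 + (u - u) = -6 + 0 = -6)
Y(r) = -126 + 3*r (Y(r) = -3*(42 - r) = -126 + 3*r)
d(y) = 0 (d(y) = 0/(-6) = 0*(-⅙) = 0)
Y(w(6)) + d(-70) = (-126 + 3*(-3 + 1/6)) + 0 = (-126 + 3*(-3 + ⅙)) + 0 = (-126 + 3*(-17/6)) + 0 = (-126 - 17/2) + 0 = -269/2 + 0 = -269/2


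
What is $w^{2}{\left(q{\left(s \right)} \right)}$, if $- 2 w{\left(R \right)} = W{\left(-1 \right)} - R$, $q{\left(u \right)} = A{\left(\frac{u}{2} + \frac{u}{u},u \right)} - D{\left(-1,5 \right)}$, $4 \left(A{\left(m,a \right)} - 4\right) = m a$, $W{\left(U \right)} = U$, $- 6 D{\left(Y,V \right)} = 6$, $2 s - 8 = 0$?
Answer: $\frac{81}{4} \approx 20.25$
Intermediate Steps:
$s = 4$ ($s = 4 + \frac{1}{2} \cdot 0 = 4 + 0 = 4$)
$D{\left(Y,V \right)} = -1$ ($D{\left(Y,V \right)} = \left(- \frac{1}{6}\right) 6 = -1$)
$A{\left(m,a \right)} = 4 + \frac{a m}{4}$ ($A{\left(m,a \right)} = 4 + \frac{m a}{4} = 4 + \frac{a m}{4}$)
$q{\left(u \right)} = 5 + \frac{u \left(1 + \frac{u}{2}\right)}{4}$ ($q{\left(u \right)} = \left(4 + \frac{u \left(\frac{u}{2} + \frac{u}{u}\right)}{4}\right) - -1 = \left(4 + \frac{u \left(u \frac{1}{2} + 1\right)}{4}\right) + 1 = \left(4 + \frac{u \left(\frac{u}{2} + 1\right)}{4}\right) + 1 = \left(4 + \frac{u \left(1 + \frac{u}{2}\right)}{4}\right) + 1 = 5 + \frac{u \left(1 + \frac{u}{2}\right)}{4}$)
$w{\left(R \right)} = \frac{1}{2} + \frac{R}{2}$ ($w{\left(R \right)} = - \frac{-1 - R}{2} = \frac{1}{2} + \frac{R}{2}$)
$w^{2}{\left(q{\left(s \right)} \right)} = \left(\frac{1}{2} + \frac{5 + \frac{1}{8} \cdot 4 \left(2 + 4\right)}{2}\right)^{2} = \left(\frac{1}{2} + \frac{5 + \frac{1}{8} \cdot 4 \cdot 6}{2}\right)^{2} = \left(\frac{1}{2} + \frac{5 + 3}{2}\right)^{2} = \left(\frac{1}{2} + \frac{1}{2} \cdot 8\right)^{2} = \left(\frac{1}{2} + 4\right)^{2} = \left(\frac{9}{2}\right)^{2} = \frac{81}{4}$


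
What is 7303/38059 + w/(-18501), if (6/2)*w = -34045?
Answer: 243008152/301769811 ≈ 0.80528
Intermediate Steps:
w = -34045/3 (w = (⅓)*(-34045) = -34045/3 ≈ -11348.)
7303/38059 + w/(-18501) = 7303/38059 - 34045/3/(-18501) = 7303*(1/38059) - 34045/3*(-1/18501) = 7303/38059 + 34045/55503 = 243008152/301769811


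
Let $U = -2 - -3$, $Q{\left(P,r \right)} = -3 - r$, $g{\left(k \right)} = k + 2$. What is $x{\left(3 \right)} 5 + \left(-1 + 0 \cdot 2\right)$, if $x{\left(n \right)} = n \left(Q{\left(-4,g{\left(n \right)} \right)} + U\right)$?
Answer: $-106$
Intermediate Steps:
$g{\left(k \right)} = 2 + k$
$U = 1$ ($U = -2 + 3 = 1$)
$x{\left(n \right)} = n \left(-4 - n\right)$ ($x{\left(n \right)} = n \left(\left(-3 - \left(2 + n\right)\right) + 1\right) = n \left(\left(-5 - n\right) + 1\right) = n \left(-4 - n\right)$)
$x{\left(3 \right)} 5 + \left(-1 + 0 \cdot 2\right) = \left(-1\right) 3 \left(4 + 3\right) 5 + \left(-1 + 0 \cdot 2\right) = \left(-1\right) 3 \cdot 7 \cdot 5 + \left(-1 + 0\right) = \left(-21\right) 5 - 1 = -105 - 1 = -106$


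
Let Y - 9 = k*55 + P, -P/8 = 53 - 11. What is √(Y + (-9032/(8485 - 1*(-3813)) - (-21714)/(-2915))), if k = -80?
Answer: I*√12572960357542585/1629485 ≈ 68.813*I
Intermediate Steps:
P = -336 (P = -8*(53 - 11) = -8*42 = -336)
Y = -4727 (Y = 9 + (-80*55 - 336) = 9 + (-4400 - 336) = 9 - 4736 = -4727)
√(Y + (-9032/(8485 - 1*(-3813)) - (-21714)/(-2915))) = √(-4727 + (-9032/(8485 - 1*(-3813)) - (-21714)/(-2915))) = √(-4727 + (-9032/(8485 + 3813) - (-21714)*(-1)/2915)) = √(-4727 + (-9032/12298 - 1*1974/265)) = √(-4727 + (-9032*1/12298 - 1974/265)) = √(-4727 + (-4516/6149 - 1974/265)) = √(-4727 - 13334866/1629485) = √(-7715910461/1629485) = I*√12572960357542585/1629485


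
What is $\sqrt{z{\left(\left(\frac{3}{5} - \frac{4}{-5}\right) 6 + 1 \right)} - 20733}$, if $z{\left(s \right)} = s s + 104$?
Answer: $\frac{2 i \sqrt{128379}}{5} \approx 143.32 i$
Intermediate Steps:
$z{\left(s \right)} = 104 + s^{2}$ ($z{\left(s \right)} = s^{2} + 104 = 104 + s^{2}$)
$\sqrt{z{\left(\left(\frac{3}{5} - \frac{4}{-5}\right) 6 + 1 \right)} - 20733} = \sqrt{\left(104 + \left(\left(\frac{3}{5} - \frac{4}{-5}\right) 6 + 1\right)^{2}\right) - 20733} = \sqrt{\left(104 + \left(\left(3 \cdot \frac{1}{5} - - \frac{4}{5}\right) 6 + 1\right)^{2}\right) - 20733} = \sqrt{\left(104 + \left(\left(\frac{3}{5} + \frac{4}{5}\right) 6 + 1\right)^{2}\right) - 20733} = \sqrt{\left(104 + \left(\frac{7}{5} \cdot 6 + 1\right)^{2}\right) - 20733} = \sqrt{\left(104 + \left(\frac{42}{5} + 1\right)^{2}\right) - 20733} = \sqrt{\left(104 + \left(\frac{47}{5}\right)^{2}\right) - 20733} = \sqrt{\left(104 + \frac{2209}{25}\right) - 20733} = \sqrt{\frac{4809}{25} - 20733} = \sqrt{- \frac{513516}{25}} = \frac{2 i \sqrt{128379}}{5}$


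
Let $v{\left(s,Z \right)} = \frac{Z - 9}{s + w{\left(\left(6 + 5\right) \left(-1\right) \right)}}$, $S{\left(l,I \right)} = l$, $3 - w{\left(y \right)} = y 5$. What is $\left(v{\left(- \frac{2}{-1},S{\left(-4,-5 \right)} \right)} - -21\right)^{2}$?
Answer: $\frac{1555009}{3600} \approx 431.95$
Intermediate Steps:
$w{\left(y \right)} = 3 - 5 y$ ($w{\left(y \right)} = 3 - y 5 = 3 - 5 y$)
$v{\left(s,Z \right)} = \frac{-9 + Z}{58 + s}$ ($v{\left(s,Z \right)} = \frac{Z - 9}{s - \left(-3 + 5 \left(6 + 5\right) \left(-1\right)\right)} = \frac{-9 + Z}{s - \left(-3 + 5 \cdot 11 \left(-1\right)\right)} = \frac{-9 + Z}{s + \left(3 - -55\right)} = \frac{-9 + Z}{s + \left(3 + 55\right)} = \frac{-9 + Z}{s + 58} = \frac{-9 + Z}{58 + s}$)
$\left(v{\left(- \frac{2}{-1},S{\left(-4,-5 \right)} \right)} - -21\right)^{2} = \left(\frac{-9 - 4}{58 - \frac{2}{-1}} - -21\right)^{2} = \left(\frac{1}{58 - -2} \left(-13\right) + 21\right)^{2} = \left(\frac{1}{58 + 2} \left(-13\right) + 21\right)^{2} = \left(\frac{1}{60} \left(-13\right) + 21\right)^{2} = \left(- \frac{13}{60} + 21\right)^{2} = \left(\frac{1247}{60}\right)^{2} = \frac{1555009}{3600}$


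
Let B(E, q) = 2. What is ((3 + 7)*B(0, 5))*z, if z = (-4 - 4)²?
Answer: 1280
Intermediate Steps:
z = 64 (z = (-8)² = 64)
((3 + 7)*B(0, 5))*z = ((3 + 7)*2)*64 = (10*2)*64 = 20*64 = 1280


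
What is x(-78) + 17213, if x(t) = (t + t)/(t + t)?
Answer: 17214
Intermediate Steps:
x(t) = 1 (x(t) = (2*t)/((2*t)) = (2*t)*(1/(2*t)) = 1)
x(-78) + 17213 = 1 + 17213 = 17214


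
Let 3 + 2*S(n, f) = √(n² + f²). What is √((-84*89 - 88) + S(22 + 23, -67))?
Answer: √(-30262 + 2*√6514)/2 ≈ 86.748*I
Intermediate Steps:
S(n, f) = -3/2 + √(f² + n²)/2 (S(n, f) = -3/2 + √(n² + f²)/2 = -3/2 + √(f² + n²)/2)
√((-84*89 - 88) + S(22 + 23, -67)) = √((-84*89 - 88) + (-3/2 + √((-67)² + (22 + 23)²)/2)) = √((-7476 - 88) + (-3/2 + √(4489 + 45²)/2)) = √(-7564 + (-3/2 + √(4489 + 2025)/2)) = √(-7564 + (-3/2 + √6514/2)) = √(-15131/2 + √6514/2)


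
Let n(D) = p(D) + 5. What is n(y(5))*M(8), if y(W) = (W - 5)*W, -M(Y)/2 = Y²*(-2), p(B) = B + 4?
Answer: 2304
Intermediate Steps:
p(B) = 4 + B
M(Y) = 4*Y² (M(Y) = -2*Y²*(-2) = -(-4)*Y² = 4*Y²)
y(W) = W*(-5 + W) (y(W) = (-5 + W)*W = W*(-5 + W))
n(D) = 9 + D (n(D) = (4 + D) + 5 = 9 + D)
n(y(5))*M(8) = (9 + 5*(-5 + 5))*(4*8²) = (9 + 5*0)*(4*64) = (9 + 0)*256 = 9*256 = 2304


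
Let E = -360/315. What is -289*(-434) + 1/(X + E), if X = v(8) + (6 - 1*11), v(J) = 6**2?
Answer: 26214041/209 ≈ 1.2543e+5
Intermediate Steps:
E = -8/7 (E = -360*1/315 = -8/7 ≈ -1.1429)
v(J) = 36
X = 31 (X = 36 + (6 - 1*11) = 36 + (6 - 11) = 36 - 5 = 31)
-289*(-434) + 1/(X + E) = -289*(-434) + 1/(31 - 8/7) = 125426 + 1/(209/7) = 125426 + 7/209 = 26214041/209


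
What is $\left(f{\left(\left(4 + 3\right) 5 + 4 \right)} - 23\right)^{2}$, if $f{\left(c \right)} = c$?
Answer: $256$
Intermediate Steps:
$\left(f{\left(\left(4 + 3\right) 5 + 4 \right)} - 23\right)^{2} = \left(\left(\left(4 + 3\right) 5 + 4\right) - 23\right)^{2} = \left(\left(7 \cdot 5 + 4\right) - 23\right)^{2} = \left(\left(35 + 4\right) - 23\right)^{2} = \left(39 - 23\right)^{2} = 16^{2} = 256$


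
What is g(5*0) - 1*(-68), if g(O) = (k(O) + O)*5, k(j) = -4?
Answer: 48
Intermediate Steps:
g(O) = -20 + 5*O (g(O) = (-4 + O)*5 = -20 + 5*O)
g(5*0) - 1*(-68) = (-20 + 5*(5*0)) - 1*(-68) = (-20 + 5*0) + 68 = (-20 + 0) + 68 = -20 + 68 = 48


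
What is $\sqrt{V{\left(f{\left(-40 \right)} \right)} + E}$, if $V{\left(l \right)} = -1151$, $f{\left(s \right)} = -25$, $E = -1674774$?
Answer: $5 i \sqrt{67037} \approx 1294.6 i$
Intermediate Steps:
$\sqrt{V{\left(f{\left(-40 \right)} \right)} + E} = \sqrt{-1151 - 1674774} = \sqrt{-1675925} = 5 i \sqrt{67037}$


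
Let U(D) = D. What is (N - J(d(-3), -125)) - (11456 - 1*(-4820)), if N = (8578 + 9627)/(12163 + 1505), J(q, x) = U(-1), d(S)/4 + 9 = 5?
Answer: -222428495/13668 ≈ -16274.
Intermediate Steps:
d(S) = -16 (d(S) = -36 + 4*5 = -36 + 20 = -16)
J(q, x) = -1
N = 18205/13668 ≈ 1.3319
(N - J(d(-3), -125)) - (11456 - 1*(-4820)) = (18205/13668 - 1*(-1)) - (11456 - 1*(-4820)) = (18205/13668 + 1) - (11456 + 4820) = 31873/13668 - 1*16276 = 31873/13668 - 16276 = -222428495/13668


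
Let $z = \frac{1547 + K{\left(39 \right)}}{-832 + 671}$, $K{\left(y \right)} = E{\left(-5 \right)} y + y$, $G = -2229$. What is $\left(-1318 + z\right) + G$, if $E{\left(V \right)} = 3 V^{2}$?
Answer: $- \frac{575578}{161} \approx -3575.0$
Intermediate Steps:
$K{\left(y \right)} = 76 y$ ($K{\left(y \right)} = 3 \left(-5\right)^{2} y + y = 3 \cdot 25 y + y = 75 y + y = 76 y$)
$z = - \frac{4511}{161}$ ($z = \frac{1547 + 76 \cdot 39}{-832 + 671} = \frac{1547 + 2964}{-161} = 4511 \left(- \frac{1}{161}\right) = - \frac{4511}{161} \approx -28.019$)
$\left(-1318 + z\right) + G = \left(-1318 - \frac{4511}{161}\right) - 2229 = - \frac{216709}{161} - 2229 = - \frac{575578}{161}$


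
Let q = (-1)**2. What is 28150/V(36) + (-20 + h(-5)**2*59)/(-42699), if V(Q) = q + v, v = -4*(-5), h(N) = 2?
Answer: 400657438/298893 ≈ 1340.5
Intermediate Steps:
q = 1
v = 20
V(Q) = 21 (V(Q) = 1 + 20 = 21)
28150/V(36) + (-20 + h(-5)**2*59)/(-42699) = 28150/21 + (-20 + 2**2*59)/(-42699) = 28150*(1/21) + (-20 + 4*59)*(-1/42699) = 28150/21 + (-20 + 236)*(-1/42699) = 28150/21 + 216*(-1/42699) = 28150/21 - 72/14233 = 400657438/298893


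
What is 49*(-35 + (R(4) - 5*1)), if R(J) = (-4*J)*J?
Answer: -5096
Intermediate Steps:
R(J) = -4*J²
49*(-35 + (R(4) - 5*1)) = 49*(-35 + (-4*4² - 5*1)) = 49*(-35 + (-4*16 - 5)) = 49*(-35 + (-64 - 5)) = 49*(-35 - 69) = 49*(-104) = -5096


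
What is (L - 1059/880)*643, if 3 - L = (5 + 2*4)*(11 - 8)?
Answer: -21051177/880 ≈ -23922.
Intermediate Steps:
L = -36 (L = 3 - (5 + 2*4)*(11 - 8) = 3 - (5 + 8)*3 = 3 - 13*3 = 3 - 1*39 = 3 - 39 = -36)
(L - 1059/880)*643 = (-36 - 1059/880)*643 = -32739/880*643 = -21051177/880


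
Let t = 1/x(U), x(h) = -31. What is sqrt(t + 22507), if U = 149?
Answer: 6*sqrt(600811)/31 ≈ 150.02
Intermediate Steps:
t = -1/31 (t = 1/(-31) = -1/31 ≈ -0.032258)
sqrt(t + 22507) = sqrt(-1/31 + 22507) = sqrt(697716/31) = 6*sqrt(600811)/31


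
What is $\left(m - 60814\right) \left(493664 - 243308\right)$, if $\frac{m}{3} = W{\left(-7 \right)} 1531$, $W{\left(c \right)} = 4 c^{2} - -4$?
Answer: $214751871816$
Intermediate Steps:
$W{\left(c \right)} = 4 + 4 c^{2}$ ($W{\left(c \right)} = 4 c^{2} + 4 = 4 + 4 c^{2}$)
$m = 918600$ ($m = 3 \left(4 + 4 \left(-7\right)^{2}\right) 1531 = 3 \left(4 + 4 \cdot 49\right) 1531 = 3 \left(4 + 196\right) 1531 = 3 \cdot 200 \cdot 1531 = 3 \cdot 306200 = 918600$)
$\left(m - 60814\right) \left(493664 - 243308\right) = \left(918600 - 60814\right) \left(493664 - 243308\right) = 857786 \cdot 250356 = 214751871816$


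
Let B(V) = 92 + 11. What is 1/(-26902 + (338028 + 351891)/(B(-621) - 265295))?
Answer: -265192/7134885103 ≈ -3.7168e-5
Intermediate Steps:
B(V) = 103
1/(-26902 + (338028 + 351891)/(B(-621) - 265295)) = 1/(-26902 + (338028 + 351891)/(103 - 265295)) = 1/(-26902 + 689919/(-265192)) = 1/(-26902 + 689919*(-1/265192)) = 1/(-26902 - 689919/265192) = 1/(-7134885103/265192) = -265192/7134885103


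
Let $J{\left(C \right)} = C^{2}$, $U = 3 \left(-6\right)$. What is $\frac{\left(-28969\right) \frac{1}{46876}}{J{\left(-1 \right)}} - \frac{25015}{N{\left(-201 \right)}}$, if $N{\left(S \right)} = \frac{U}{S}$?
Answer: $- \frac{39282292097}{140628} \approx -2.7934 \cdot 10^{5}$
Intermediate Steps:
$U = -18$
$N{\left(S \right)} = - \frac{18}{S}$
$\frac{\left(-28969\right) \frac{1}{46876}}{J{\left(-1 \right)}} - \frac{25015}{N{\left(-201 \right)}} = \frac{\left(-28969\right) \frac{1}{46876}}{\left(-1\right)^{2}} - \frac{25015}{\left(-18\right) \frac{1}{-201}} = \frac{\left(-28969\right) \frac{1}{46876}}{1} - \frac{25015}{\left(-18\right) \left(- \frac{1}{201}\right)} = \left(- \frac{28969}{46876}\right) 1 - \frac{25015}{\frac{6}{67}} = - \frac{28969}{46876} - \frac{1676005}{6} = - \frac{39282292097}{140628}$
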